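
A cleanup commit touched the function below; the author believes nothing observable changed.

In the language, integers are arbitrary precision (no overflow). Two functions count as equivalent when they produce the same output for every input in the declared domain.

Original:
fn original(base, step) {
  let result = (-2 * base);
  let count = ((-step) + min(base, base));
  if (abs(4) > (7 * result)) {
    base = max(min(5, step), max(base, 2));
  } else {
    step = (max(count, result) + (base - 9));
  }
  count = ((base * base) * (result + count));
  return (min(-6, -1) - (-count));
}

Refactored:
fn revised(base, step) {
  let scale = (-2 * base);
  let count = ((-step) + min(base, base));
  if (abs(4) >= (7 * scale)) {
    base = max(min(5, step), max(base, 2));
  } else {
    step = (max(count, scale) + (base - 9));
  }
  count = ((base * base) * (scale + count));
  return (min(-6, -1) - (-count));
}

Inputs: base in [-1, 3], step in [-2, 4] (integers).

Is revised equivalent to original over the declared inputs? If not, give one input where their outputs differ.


There is a behavioral-looking edit here, yet the outcome never shifts on this domain.
Spot check at base=2, step=1 — original: result = -4; count = 1; (abs(4) > (7 * result)) -> true; base = 2; count = -12; return -18. revised: scale = -4; count = 1; (abs(4) >= (7 * scale)) -> true; base = 2; count = -12; return -18. Both give -18.
Every one of the 35 inputs gives matching results.
verdict: equivalent


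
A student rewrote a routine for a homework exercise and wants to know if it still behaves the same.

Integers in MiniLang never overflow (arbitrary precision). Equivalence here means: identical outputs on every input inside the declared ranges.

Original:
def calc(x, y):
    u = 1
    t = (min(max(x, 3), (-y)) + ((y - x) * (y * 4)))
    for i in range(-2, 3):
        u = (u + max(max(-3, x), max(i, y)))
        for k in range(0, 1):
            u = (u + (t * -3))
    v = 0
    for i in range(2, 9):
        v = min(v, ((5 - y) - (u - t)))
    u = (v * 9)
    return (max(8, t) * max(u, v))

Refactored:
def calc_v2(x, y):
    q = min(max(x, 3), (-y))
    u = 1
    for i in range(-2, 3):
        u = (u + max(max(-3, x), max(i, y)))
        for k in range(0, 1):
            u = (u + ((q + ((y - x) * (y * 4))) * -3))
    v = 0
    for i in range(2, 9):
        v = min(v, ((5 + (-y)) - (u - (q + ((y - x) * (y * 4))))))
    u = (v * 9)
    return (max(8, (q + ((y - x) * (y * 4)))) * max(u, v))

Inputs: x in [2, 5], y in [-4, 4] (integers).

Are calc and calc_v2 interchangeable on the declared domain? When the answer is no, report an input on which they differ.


Equivalent — the differences include arithmetic usage differs; constant usage differs; local variable names differ, yet no declared input distinguishes the two.
Tracing x=5, y=-1: calc: u = 1; t = 25; [i=-2]; u = 6; [k=0]; u = -69; [i=-1]; u = -64; [k=0]; u = -139; [i=0]; u = -134; [k=0]; u = -209; [i=1]; u = -204; [k=0]; u = -279; [i=2]; u = -274; [k=0]; u = -349; v = 0; [i=2]; v = 0; [i=3]; v = 0; [i=4]; v = 0; [i=5]; v = 0; [i=6]; v = 0; [i=7]; v = 0; [i=8]; v = 0; u = 0; return 0 | calc_v2: q = 1; u = 1; [i=-2]; u = 6; [k=0]; u = -69; [i=-1]; u = -64; [k=0]; u = -139; [i=0]; u = -134; [k=0]; u = -209; [i=1]; u = -204; [k=0]; u = -279; [i=2]; u = -274; [k=0]; u = -349; v = 0; [i=2]; v = 0; [i=3]; v = 0; [i=4]; v = 0; [i=5]; v = 0; [i=6]; v = 0; [i=7]; v = 0; [i=8]; v = 0; u = 0; return 0 — matching result 0.
An exhaustive pass over the 36 declared inputs shows identical outputs.
verdict: equivalent


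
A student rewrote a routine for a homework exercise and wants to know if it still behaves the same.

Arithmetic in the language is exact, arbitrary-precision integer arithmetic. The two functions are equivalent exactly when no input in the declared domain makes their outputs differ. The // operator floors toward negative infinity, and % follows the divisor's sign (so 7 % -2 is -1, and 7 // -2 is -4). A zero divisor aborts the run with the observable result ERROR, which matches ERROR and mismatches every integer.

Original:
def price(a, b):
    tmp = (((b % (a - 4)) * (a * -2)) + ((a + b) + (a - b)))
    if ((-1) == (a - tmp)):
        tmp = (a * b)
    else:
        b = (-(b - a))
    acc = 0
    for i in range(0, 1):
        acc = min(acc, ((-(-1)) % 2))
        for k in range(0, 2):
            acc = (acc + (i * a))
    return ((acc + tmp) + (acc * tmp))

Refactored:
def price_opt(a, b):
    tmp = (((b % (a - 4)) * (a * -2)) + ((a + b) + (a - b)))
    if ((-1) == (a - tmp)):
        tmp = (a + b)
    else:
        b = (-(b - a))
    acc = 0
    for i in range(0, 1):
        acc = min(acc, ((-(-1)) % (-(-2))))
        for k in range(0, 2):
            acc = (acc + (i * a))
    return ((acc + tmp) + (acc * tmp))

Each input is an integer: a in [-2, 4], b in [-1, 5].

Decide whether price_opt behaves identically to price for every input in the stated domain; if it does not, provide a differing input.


Try a=1, b=0.
price: tmp becomes 2; next ((-1) == (a - tmp)) evaluates to true; next tmp becomes 0; next acc becomes 0; next at i=0:; next acc becomes 0; next at k=0:; next acc becomes 0; next at k=1:; next acc becomes 0; next final value 0
price_opt: tmp becomes 2; next ((-1) == (a - tmp)) evaluates to true; next tmp becomes 1; next acc becomes 0; next at i=0:; next acc becomes 0; next at k=0:; next acc becomes 0; next at k=1:; next acc becomes 0; next final value 1
0 vs 1 — the two versions disagree here.
verdict: not equivalent; witness: a=1, b=0


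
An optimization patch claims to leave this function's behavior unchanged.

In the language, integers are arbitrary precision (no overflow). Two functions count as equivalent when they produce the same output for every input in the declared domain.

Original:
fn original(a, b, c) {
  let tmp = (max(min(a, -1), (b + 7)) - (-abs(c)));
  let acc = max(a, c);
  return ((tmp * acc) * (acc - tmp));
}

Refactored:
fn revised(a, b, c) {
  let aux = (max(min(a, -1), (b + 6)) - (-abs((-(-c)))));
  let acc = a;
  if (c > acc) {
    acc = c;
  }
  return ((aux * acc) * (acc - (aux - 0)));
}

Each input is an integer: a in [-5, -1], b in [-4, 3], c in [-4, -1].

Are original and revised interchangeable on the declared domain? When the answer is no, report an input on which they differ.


There is a counterexample at a=-5, b=-4, c=-4: 308 on one side, 240 on the other.
original: tmp = 7; acc = -4; return 308
revised: aux = 6; acc = -5; (c > acc) -> true; acc = -4; return 240
verdict: not equivalent; witness: a=-5, b=-4, c=-4


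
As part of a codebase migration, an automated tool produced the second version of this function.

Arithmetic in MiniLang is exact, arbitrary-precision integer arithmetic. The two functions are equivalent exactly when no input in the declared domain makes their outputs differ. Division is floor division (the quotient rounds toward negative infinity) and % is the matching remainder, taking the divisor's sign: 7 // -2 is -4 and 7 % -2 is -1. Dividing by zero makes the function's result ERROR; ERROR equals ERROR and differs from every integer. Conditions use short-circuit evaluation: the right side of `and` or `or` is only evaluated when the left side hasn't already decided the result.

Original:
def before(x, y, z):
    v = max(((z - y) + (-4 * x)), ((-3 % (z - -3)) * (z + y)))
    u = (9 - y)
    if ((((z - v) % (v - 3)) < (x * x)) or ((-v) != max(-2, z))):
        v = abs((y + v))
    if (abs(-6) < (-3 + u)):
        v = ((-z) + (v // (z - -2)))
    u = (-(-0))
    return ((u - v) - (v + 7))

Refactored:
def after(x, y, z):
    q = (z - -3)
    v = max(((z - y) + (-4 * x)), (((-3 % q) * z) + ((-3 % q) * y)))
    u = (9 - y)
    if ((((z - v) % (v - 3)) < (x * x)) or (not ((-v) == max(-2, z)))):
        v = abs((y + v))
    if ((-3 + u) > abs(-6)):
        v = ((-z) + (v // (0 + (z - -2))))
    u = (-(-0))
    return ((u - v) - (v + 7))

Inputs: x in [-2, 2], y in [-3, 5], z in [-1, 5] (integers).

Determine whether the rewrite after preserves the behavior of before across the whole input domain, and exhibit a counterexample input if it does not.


Reading the diff, among the changes: arithmetic usage differs, statement counts differ, comparison usage differs, boolean connective usage differs, local variable names differ, constant usage differs.
Spot check at x=-1, y=0, z=4 — before: v := 16 | u := 9 | ((((z - v) % (v - 3)) < (x * x)) or ((-v) != max(-2, z))): true | v := 16 | (abs(-6) < (-3 + u)): false | u := 0 | result -39. after: q := 7 | v := 16 | u := 9 | ((((z - v) % (v - 3)) < (x * x)) or (not ((-v) == max(-2, z)))): true | v := 16 | ((-3 + u) > abs(-6)): false | u := 0 | result -39. Both give -39.
Checked all 315 inputs in the declared domain: the outputs agree on every one.
verdict: equivalent


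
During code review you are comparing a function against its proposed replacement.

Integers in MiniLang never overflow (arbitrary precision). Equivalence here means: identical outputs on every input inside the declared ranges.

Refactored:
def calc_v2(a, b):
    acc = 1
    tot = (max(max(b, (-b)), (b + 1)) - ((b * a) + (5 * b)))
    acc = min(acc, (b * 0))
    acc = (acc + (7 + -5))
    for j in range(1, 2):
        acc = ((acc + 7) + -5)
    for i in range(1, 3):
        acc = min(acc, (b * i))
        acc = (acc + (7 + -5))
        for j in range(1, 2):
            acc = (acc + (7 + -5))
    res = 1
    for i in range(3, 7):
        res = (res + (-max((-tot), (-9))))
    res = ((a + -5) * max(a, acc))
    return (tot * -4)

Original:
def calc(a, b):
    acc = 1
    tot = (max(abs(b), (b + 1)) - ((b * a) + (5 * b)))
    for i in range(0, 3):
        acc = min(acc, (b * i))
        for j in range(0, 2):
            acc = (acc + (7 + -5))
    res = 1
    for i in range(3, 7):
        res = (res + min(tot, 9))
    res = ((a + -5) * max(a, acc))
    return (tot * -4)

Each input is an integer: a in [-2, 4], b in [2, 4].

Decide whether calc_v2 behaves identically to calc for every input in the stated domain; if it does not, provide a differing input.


Behavior is preserved: although constant usage differs; and min/max/abs usage differs; and arithmetic usage differs; and statement counts differ; and loop structure differs, the outputs never diverge.
Spot check at a=3, b=2 — calc: acc=1, then tot=-13, then (i=0), then acc=0, then (j=0), then acc=2, then (j=1), then acc=4, then (i=1), then acc=2, then (j=0), then acc=4, then (j=1), then acc=6, then (i=2), then acc=4, then (j=0), then acc=6, then (j=1), then acc=8, then res=1, then (i=3), then res=-12, then (i=4), then res=-25, then (i=5), then res=-38, then (i=6), then res=-51, then res=-16, then returns 52. calc_v2: acc=1, then tot=-13, then acc=0, then acc=2, then (j=1), then acc=4, then (i=1), then acc=2, then acc=4, then (j=1), then acc=6, then (i=2), then acc=4, then acc=6, then (j=1), then acc=8, then res=1, then (i=3), then res=-12, then (i=4), then res=-25, then (i=5), then res=-38, then (i=6), then res=-51, then res=-16, then returns 52. Both give 52.
An exhaustive pass over the 21 declared inputs shows identical outputs.
verdict: equivalent


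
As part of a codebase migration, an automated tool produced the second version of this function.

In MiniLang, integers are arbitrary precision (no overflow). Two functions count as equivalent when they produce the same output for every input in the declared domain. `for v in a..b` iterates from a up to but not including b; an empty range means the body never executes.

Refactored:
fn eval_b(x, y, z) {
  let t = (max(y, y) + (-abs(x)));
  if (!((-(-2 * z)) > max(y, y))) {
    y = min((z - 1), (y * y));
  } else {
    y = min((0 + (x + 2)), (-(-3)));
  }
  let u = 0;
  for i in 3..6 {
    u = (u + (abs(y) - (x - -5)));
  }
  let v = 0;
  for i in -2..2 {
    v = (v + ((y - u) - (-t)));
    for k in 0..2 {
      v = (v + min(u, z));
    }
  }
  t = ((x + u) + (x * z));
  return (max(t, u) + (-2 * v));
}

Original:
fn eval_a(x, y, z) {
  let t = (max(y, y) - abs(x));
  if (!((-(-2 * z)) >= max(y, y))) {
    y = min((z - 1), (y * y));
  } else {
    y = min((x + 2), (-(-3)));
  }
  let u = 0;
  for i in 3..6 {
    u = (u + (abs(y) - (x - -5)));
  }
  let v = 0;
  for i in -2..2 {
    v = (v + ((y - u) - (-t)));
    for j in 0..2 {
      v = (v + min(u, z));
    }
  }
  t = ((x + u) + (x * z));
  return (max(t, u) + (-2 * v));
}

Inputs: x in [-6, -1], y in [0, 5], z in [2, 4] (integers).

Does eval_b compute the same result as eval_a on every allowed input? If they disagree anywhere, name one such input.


On input x=-6, y=4, z=2, eval_a returns 151 while eval_b returns 30.
verdict: not equivalent; witness: x=-6, y=4, z=2


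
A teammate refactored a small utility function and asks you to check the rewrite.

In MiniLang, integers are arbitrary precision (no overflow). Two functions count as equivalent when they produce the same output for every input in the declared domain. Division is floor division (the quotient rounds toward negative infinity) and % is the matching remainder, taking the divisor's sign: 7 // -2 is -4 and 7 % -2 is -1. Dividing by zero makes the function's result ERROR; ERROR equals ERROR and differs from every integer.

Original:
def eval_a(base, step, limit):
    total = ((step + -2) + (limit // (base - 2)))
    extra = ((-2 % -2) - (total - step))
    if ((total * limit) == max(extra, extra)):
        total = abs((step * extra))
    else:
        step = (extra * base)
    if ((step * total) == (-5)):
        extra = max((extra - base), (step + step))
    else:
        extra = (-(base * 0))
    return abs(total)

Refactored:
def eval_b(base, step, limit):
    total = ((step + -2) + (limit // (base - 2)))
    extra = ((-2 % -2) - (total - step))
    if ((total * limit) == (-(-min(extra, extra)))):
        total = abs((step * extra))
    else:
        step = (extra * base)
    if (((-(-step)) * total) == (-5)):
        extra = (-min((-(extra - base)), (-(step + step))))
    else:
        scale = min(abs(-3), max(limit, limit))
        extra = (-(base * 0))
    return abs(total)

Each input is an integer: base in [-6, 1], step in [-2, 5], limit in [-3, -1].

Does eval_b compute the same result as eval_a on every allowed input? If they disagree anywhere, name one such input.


Equivalent. The suspicious edit (`max(extra, extra)` became `min(extra, extra)`) never changes the result for any input inside the declared domain.
An exhaustive pass over the 192 declared inputs shows identical outputs.
Spot check at base=-3, step=3, limit=-2 — eval_a: total becomes 1; next extra becomes 2; next ((total * limit) == max(extra, extra)) evaluates to false; next step becomes -6; next ((step * total) == (-5)) evaluates to false; next extra becomes 0; next final value 1. eval_b: total becomes 1; next extra becomes 2; next ((total * limit) == (-(-min(extra, extra)))) evaluates to false; next step becomes -6; next (((-(-step)) * total) == (-5)) evaluates to false; next scale becomes -2; next extra becomes 0; next final value 1. Both give 1.
verdict: equivalent


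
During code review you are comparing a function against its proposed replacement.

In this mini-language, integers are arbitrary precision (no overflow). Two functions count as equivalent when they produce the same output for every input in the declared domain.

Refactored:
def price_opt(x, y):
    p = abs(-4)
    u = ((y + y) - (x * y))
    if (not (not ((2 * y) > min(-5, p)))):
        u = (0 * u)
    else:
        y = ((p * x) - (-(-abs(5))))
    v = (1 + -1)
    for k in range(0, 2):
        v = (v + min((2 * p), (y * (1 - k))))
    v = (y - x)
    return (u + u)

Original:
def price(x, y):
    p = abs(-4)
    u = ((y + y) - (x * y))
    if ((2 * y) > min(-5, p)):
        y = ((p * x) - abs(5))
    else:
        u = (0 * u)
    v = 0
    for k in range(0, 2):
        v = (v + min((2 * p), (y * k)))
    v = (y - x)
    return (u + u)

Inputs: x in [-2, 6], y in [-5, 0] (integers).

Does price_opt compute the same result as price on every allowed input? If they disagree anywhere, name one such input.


Run the pair on x=-2, y=-5.
price: p := 4 | u := -20 | ((2 * y) > min(-5, p)): false | u := 0 | v := 0 | iter k=0: | v := 0 | iter k=1: | v := -5 | v := -3 | result 0
price_opt: p := 4 | u := -20 | (not (not ((2 * y) > min(-5, p)))): false | y := -13 | v := 0 | iter k=0: | v := -13 | iter k=1: | v := -13 | v := -11 | result -40
0 vs -40 — the two versions disagree here.
verdict: not equivalent; witness: x=-2, y=-5


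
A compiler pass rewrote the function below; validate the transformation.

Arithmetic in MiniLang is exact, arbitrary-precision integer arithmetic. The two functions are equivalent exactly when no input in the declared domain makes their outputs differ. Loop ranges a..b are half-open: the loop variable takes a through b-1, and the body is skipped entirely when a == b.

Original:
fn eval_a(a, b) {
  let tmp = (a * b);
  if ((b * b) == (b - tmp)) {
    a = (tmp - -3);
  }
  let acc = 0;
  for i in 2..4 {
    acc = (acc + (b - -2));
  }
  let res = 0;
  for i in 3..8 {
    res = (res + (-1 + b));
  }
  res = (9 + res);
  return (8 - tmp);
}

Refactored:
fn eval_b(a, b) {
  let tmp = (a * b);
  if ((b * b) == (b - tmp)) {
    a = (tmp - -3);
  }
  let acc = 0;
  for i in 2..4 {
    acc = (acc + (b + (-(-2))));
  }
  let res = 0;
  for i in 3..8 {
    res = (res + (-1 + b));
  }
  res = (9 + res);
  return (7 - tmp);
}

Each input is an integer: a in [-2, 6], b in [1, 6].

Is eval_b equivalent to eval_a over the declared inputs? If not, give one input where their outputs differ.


Run the pair on a=-2, b=1.
eval_a: tmp := -2 | ((b * b) == (b - tmp)): false | acc := 0 | iter i=2: | acc := 3 | iter i=3: | acc := 6 | res := 0 | iter i=3: | res := 0 | iter i=4: | res := 0 | iter i=5: | res := 0 | iter i=6: | res := 0 | iter i=7: | res := 0 | res := 9 | result 10
eval_b: tmp := -2 | ((b * b) == (b - tmp)): false | acc := 0 | iter i=2: | acc := 3 | iter i=3: | acc := 6 | res := 0 | iter i=3: | res := 0 | iter i=4: | res := 0 | iter i=5: | res := 0 | iter i=6: | res := 0 | iter i=7: | res := 0 | res := 9 | result 9
10 against 9: the behavior changed.
verdict: not equivalent; witness: a=-2, b=1


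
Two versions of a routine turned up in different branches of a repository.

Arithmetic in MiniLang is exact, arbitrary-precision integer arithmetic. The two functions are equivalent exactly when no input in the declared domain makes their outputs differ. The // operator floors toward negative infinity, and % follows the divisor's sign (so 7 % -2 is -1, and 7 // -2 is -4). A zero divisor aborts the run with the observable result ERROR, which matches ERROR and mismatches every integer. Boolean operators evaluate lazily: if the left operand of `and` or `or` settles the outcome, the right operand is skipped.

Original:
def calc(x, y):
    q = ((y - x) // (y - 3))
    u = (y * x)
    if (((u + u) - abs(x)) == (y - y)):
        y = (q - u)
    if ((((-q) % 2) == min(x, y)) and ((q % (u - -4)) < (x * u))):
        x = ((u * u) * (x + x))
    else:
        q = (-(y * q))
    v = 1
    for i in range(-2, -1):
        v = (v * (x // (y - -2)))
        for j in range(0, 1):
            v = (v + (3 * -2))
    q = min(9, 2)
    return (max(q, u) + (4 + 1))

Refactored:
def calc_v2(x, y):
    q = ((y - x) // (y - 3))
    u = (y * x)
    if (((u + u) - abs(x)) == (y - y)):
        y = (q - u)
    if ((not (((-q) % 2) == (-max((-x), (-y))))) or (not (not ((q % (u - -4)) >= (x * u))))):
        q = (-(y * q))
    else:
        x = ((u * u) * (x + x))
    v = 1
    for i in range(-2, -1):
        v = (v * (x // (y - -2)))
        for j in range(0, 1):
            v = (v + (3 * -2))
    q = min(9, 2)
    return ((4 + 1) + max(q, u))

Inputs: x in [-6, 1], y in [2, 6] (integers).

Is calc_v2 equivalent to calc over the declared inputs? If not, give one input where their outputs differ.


Comparing the listings, the differences include: boolean connective usage differs; min/max/abs usage differs; comparison usage differs.
Tracing x=-1, y=6: calc: q becomes 2; next u becomes -6; next (((u + u) - abs(x)) == (y - y)) evaluates to false; next ((((-q) % 2) == min(x, y)) and ((q % (u - -4)) < (x * u))) evaluates to false; next q becomes -12; next v becomes 1; next at i=-2:; next v becomes -1; next at j=0:; next v becomes -7; next q becomes 2; next final value 7 | calc_v2: q becomes 2; next u becomes -6; next (((u + u) - abs(x)) == (y - y)) evaluates to false; next ((not (((-q) % 2) == (-max((-x), (-y))))) or (not (not ((q % (u - -4)) >= (x * u))))) evaluates to true; next q becomes -12; next v becomes 1; next at i=-2:; next v becomes -1; next at j=0:; next v becomes -7; next q becomes 2; next final value 7 — matching result 7.
An exhaustive pass over the 40 declared inputs shows identical outputs.
verdict: equivalent


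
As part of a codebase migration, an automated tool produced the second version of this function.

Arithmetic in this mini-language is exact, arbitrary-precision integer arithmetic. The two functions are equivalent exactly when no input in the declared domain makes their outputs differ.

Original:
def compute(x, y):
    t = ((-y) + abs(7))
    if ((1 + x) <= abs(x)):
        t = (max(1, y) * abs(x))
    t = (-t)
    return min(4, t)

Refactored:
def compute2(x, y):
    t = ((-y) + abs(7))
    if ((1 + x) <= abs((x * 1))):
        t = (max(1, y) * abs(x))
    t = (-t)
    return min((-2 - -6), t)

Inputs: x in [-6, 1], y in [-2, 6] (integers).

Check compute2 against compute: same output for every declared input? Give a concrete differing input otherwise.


Differences: arithmetic usage differs; also constant usage differs — yet all 72 inputs agree.
verdict: equivalent


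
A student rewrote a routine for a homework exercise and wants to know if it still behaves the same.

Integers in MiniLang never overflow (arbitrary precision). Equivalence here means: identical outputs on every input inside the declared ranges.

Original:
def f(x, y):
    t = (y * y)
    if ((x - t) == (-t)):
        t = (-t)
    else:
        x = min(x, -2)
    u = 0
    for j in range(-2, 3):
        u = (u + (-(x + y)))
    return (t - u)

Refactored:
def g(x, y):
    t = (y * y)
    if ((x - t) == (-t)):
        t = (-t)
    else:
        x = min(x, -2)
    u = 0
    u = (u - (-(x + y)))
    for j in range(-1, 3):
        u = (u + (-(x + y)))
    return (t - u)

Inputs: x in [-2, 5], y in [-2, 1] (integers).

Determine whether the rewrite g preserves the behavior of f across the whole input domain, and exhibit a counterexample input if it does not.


Not equivalent: x=-2, y=-2 separates them (-16 vs -8).
f: t := 4 | ((x - t) == (-t)): false | x := -2 | u := 0 | iter j=-2: | u := 4 | iter j=-1: | u := 8 | iter j=0: | u := 12 | iter j=1: | u := 16 | iter j=2: | u := 20 | result -16
g: t := 4 | ((x - t) == (-t)): false | x := -2 | u := 0 | u := -4 | iter j=-1: | u := 0 | iter j=0: | u := 4 | iter j=1: | u := 8 | iter j=2: | u := 12 | result -8
verdict: not equivalent; witness: x=-2, y=-2


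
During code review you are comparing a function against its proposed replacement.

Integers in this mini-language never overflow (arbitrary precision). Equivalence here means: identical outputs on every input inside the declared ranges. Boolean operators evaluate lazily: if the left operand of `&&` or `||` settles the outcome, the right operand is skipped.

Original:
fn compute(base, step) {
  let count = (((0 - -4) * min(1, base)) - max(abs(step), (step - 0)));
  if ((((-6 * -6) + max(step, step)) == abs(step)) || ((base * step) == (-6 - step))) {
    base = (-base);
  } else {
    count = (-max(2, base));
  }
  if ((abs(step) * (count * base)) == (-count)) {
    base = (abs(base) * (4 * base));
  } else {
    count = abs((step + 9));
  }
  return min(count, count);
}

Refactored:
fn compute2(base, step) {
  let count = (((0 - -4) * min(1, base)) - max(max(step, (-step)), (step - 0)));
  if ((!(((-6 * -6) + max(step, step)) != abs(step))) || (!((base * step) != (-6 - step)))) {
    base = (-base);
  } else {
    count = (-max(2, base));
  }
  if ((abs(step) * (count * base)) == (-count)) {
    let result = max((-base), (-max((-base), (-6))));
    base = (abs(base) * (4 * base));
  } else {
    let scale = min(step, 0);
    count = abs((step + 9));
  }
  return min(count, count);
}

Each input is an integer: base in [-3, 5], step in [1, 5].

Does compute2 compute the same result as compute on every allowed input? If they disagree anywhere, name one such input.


The two are interchangeable: boolean connective usage differs, and comparison usage differs, and constant usage differs, and local variable names differ, and statement counts differ, and min/max/abs usage differs, and every declared input agrees.
One worked example (base=3, step=2) — compute: count becomes 2; next ((((-6 * -6) + max(step, step)) == abs(step)) || ((base * step) == (-6 - step))) evaluates to false; next count becomes -3; next ((abs(step) * (count * base)) == (-count)) evaluates to false; next count becomes 11; next final value 11; compute2: count becomes 2; next ((!(((-6 * -6) + max(step, step)) != abs(step))) || (!((base * step) != (-6 - step)))) evaluates to false; next count becomes -3; next ((abs(step) * (count * base)) == (-count)) evaluates to false; next scale becomes 0; next count becomes 11; next final value 11; agreement on 11.
Across all 45 domain points the two functions coincide.
verdict: equivalent


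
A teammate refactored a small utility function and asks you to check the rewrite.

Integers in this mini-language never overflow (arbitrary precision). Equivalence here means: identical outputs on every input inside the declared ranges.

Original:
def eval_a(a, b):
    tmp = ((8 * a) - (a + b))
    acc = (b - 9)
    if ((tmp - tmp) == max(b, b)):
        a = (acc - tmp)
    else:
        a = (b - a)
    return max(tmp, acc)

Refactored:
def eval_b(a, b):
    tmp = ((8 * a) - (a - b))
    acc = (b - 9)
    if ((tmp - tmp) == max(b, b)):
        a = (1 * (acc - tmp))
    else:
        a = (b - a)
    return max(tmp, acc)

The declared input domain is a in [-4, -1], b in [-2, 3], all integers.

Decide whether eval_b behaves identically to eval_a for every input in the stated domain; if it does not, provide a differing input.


On input a=-1, b=-2, eval_a returns -5 while eval_b returns -9.
verdict: not equivalent; witness: a=-1, b=-2


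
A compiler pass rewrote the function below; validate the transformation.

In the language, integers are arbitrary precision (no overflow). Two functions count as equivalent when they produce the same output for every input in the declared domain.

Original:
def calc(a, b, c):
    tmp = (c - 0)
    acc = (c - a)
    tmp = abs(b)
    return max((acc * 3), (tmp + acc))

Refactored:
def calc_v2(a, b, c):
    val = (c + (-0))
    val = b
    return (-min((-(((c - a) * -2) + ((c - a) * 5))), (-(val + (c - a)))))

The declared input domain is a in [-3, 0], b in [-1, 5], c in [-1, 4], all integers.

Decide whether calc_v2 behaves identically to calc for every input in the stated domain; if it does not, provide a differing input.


At a=-1, b=-1, c=-1: calc gives 1, calc_v2 gives 0.
verdict: not equivalent; witness: a=-1, b=-1, c=-1


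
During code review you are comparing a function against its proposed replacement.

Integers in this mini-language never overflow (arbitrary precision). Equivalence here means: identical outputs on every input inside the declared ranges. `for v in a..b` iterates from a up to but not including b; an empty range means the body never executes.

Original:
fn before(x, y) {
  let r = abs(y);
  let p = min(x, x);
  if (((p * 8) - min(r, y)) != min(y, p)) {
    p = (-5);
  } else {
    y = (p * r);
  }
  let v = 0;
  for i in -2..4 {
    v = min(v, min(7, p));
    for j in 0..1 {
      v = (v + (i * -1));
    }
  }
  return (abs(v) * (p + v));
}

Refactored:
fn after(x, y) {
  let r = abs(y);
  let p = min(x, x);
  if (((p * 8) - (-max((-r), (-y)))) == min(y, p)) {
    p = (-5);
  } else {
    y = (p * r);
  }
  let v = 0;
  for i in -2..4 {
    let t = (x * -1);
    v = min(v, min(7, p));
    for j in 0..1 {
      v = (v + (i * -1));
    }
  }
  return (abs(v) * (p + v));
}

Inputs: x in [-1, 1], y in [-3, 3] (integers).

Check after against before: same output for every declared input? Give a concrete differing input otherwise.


Evaluate both at x=-1, y=-3.
before: r := 3 | p := -1 | (((p * 8) - min(r, y)) != min(y, p)): true | p := -5 | v := 0 | iter i=-2: | v := -5 | iter j=0: | v := -3 | iter i=-1: | v := -5 | iter j=0: | v := -4 | iter i=0: | v := -5 | iter j=0: | v := -5 | iter i=1: | v := -5 | iter j=0: | v := -6 | iter i=2: | v := -6 | iter j=0: | v := -8 | iter i=3: | v := -8 | iter j=0: | v := -11 | result -176
after: r := 3 | p := -1 | (((p * 8) - (-max((-r), (-y)))) == min(y, p)): false | y := -3 | v := 0 | iter i=-2: | t := 1 | v := -1 | iter j=0: | v := 1 | iter i=-1: | t := 1 | v := -1 | iter j=0: | v := 0 | iter i=0: | t := 1 | v := -1 | iter j=0: | v := -1 | iter i=1: | t := 1 | v := -1 | iter j=0: | v := -2 | iter i=2: | t := 1 | v := -2 | iter j=0: | v := -4 | iter i=3: | t := 1 | v := -4 | iter j=0: | v := -7 | result -56
-176 against -56: the behavior changed.
verdict: not equivalent; witness: x=-1, y=-3


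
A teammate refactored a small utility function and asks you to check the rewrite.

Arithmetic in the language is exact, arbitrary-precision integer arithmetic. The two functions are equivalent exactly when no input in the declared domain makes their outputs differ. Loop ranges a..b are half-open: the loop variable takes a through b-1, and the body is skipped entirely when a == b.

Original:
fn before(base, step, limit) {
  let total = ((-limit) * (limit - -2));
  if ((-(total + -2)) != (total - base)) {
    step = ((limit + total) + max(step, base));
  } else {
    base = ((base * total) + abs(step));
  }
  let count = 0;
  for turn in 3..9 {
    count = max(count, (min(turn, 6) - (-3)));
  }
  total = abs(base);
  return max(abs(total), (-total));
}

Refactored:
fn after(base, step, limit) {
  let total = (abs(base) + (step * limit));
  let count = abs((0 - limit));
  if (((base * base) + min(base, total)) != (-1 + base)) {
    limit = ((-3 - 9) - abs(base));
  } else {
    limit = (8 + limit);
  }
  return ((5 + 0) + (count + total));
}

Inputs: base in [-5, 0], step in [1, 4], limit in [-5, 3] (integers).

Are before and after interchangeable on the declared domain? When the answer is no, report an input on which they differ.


Run the pair on base=-5, step=1, limit=-5.
before: total := -15 | ((-(total + -2)) != (total - base)): true | step := -19 | count := 0 | iter turn=3: | count := 6 | iter turn=4: | count := 7 | iter turn=5: | count := 8 | iter turn=6: | count := 9 | iter turn=7: | count := 9 | iter turn=8: | count := 9 | total := 5 | result 5
after: total := 0 | count := 5 | (((base * base) + min(base, total)) != (-1 + base)): true | limit := -17 | result 10
5 against 10: the behavior changed.
verdict: not equivalent; witness: base=-5, step=1, limit=-5


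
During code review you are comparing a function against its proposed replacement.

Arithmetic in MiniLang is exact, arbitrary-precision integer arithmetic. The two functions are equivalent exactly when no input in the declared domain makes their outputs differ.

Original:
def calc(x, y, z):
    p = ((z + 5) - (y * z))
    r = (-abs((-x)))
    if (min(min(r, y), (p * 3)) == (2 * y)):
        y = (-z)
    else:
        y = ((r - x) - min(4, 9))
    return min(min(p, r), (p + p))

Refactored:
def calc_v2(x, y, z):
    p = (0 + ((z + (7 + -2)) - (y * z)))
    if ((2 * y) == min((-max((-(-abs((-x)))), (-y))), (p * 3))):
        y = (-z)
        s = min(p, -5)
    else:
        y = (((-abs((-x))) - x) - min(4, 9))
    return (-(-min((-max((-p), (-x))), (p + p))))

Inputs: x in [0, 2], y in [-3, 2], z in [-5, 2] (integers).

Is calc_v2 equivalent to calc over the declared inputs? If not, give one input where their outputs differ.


Evaluate both at x=1, y=-3, z=-1.
calc: p = 1; r = -1; (min(min(r, y), (p * 3)) == (2 * y)) -> false; y = -6; return -1
calc_v2: p = 1; ((2 * y) == min((-max((-(-abs((-x)))), (-y))), (p * 3))) -> false; y = -6; return 1
-1 != 1, so the rewrite changes behavior.
verdict: not equivalent; witness: x=1, y=-3, z=-1


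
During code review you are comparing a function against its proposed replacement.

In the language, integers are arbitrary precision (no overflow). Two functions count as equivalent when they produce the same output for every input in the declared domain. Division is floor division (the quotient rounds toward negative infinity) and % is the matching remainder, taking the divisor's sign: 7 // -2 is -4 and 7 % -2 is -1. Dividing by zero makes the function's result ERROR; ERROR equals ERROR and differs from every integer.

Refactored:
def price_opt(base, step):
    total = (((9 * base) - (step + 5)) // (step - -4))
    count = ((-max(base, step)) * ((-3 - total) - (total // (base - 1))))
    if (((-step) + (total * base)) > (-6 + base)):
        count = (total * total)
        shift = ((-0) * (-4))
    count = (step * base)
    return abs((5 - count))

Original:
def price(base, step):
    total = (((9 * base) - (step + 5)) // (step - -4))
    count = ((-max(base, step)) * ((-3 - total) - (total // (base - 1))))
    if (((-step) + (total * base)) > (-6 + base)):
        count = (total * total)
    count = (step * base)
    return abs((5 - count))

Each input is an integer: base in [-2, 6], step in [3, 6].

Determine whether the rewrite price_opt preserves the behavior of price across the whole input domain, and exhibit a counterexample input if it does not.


Differences: constant usage differs; and arithmetic usage differs; and local variable names differ; and statement counts differ — yet all 36 inputs agree.
verdict: equivalent


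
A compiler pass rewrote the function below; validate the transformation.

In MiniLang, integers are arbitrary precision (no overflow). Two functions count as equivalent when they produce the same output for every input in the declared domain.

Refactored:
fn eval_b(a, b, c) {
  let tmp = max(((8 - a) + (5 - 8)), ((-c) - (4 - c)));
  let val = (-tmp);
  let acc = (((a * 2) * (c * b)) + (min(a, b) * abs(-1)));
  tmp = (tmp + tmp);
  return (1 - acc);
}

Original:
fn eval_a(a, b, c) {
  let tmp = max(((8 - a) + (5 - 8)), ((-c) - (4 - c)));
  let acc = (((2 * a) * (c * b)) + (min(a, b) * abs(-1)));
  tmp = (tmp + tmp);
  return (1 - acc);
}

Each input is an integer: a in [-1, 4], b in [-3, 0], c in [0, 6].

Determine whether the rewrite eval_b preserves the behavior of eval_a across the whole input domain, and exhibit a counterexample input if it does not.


Changes here: statement counts differ; also local variable names differ; the full 168-point sweep finds no disagreement.
verdict: equivalent


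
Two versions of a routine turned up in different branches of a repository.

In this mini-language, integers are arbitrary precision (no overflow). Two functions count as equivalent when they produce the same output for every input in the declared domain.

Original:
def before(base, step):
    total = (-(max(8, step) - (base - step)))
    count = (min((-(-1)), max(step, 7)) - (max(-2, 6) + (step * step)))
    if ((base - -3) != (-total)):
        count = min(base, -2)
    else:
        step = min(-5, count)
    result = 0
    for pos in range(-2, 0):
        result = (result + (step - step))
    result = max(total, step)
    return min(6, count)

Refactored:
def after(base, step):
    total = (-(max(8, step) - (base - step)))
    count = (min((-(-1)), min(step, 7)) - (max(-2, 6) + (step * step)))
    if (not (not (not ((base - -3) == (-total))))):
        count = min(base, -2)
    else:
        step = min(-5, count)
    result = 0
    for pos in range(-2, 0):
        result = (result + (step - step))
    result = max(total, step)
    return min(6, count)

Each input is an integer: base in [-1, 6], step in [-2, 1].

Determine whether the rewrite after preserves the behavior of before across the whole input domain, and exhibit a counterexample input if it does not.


On input base=2, step=-1, before returns -6 while after returns -8.
verdict: not equivalent; witness: base=2, step=-1


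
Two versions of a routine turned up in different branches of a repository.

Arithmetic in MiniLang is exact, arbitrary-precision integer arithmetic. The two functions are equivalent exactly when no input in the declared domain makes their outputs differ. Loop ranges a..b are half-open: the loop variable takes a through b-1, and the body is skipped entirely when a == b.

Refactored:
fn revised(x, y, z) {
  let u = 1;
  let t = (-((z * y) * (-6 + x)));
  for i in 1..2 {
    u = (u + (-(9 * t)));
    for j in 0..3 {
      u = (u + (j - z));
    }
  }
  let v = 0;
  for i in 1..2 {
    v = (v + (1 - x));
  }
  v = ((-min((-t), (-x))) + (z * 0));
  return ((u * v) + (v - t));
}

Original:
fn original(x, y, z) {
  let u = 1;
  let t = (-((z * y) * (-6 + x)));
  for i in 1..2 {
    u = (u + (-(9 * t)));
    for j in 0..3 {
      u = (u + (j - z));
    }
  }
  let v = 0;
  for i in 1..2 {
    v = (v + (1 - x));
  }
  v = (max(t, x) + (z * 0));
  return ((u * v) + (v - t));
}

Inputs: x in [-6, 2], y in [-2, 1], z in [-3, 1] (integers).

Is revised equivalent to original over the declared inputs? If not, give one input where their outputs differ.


The two versions differ — the changes include min/max/abs usage differs.
Tracing x=2, y=-1, z=-3: original: u=1, then t=12, then (i=1), then u=-107, then (j=0), then u=-104, then (j=1), then u=-100, then (j=2), then u=-95, then v=0, then (i=1), then v=-1, then v=12, then returns -1140 | revised: u=1, then t=12, then (i=1), then u=-107, then (j=0), then u=-104, then (j=1), then u=-100, then (j=2), then u=-95, then v=0, then (i=1), then v=-1, then v=12, then returns -1140 — matching result -1140.
Every one of the 180 inputs gives matching results.
verdict: equivalent


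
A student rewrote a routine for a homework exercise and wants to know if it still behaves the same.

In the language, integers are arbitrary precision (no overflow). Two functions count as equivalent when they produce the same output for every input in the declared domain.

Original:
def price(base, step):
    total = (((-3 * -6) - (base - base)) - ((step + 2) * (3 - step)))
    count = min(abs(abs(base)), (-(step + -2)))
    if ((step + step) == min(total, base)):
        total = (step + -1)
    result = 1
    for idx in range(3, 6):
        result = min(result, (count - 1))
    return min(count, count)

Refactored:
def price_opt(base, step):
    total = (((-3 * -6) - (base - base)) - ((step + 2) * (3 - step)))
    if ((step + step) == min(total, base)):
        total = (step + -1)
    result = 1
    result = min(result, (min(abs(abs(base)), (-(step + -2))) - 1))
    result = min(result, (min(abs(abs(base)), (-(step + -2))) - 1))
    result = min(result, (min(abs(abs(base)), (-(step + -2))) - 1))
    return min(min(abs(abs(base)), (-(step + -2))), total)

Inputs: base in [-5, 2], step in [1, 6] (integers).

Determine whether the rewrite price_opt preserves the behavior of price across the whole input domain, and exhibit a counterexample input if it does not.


base=2, step=1 yields 1 from price but 0 from price_opt.
verdict: not equivalent; witness: base=2, step=1


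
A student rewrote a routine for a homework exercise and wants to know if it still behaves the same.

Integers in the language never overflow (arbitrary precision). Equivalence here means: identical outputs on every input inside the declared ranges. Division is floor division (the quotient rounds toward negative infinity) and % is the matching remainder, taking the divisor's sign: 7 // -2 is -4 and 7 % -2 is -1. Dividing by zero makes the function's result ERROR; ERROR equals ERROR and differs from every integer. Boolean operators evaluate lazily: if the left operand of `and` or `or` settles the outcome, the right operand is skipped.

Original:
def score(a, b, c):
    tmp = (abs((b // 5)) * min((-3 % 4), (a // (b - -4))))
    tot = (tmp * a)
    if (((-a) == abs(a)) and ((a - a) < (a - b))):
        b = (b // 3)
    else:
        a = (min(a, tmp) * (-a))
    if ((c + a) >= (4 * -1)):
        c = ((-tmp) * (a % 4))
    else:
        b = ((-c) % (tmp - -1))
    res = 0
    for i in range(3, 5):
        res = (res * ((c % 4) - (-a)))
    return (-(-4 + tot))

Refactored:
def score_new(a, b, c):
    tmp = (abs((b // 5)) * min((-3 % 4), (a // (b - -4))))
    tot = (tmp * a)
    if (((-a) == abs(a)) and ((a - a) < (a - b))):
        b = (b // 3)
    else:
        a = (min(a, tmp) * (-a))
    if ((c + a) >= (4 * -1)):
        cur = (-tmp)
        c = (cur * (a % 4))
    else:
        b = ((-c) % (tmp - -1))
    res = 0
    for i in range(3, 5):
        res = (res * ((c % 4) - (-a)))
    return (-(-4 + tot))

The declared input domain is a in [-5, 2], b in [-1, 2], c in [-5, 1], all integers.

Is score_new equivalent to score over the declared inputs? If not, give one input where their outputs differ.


Comparing the listings, the differences include: statement counts differ, and local variable names differ.
One worked example (a=-1, b=1, c=1) — score: tmp=0, then tot=0, then (((-a) == abs(a)) and ((a - a) < (a - b))) is false, then a=-1, then ((c + a) >= (4 * -1)) is true, then c=0, then res=0, then (i=3), then res=0, then (i=4), then res=0, then returns 4; score_new: tmp=0, then tot=0, then (((-a) == abs(a)) and ((a - a) < (a - b))) is false, then a=-1, then ((c + a) >= (4 * -1)) is true, then cur=0, then c=0, then res=0, then (i=3), then res=0, then (i=4), then res=0, then returns 4; agreement on 4.
An exhaustive pass over the 224 declared inputs shows identical outputs.
verdict: equivalent
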